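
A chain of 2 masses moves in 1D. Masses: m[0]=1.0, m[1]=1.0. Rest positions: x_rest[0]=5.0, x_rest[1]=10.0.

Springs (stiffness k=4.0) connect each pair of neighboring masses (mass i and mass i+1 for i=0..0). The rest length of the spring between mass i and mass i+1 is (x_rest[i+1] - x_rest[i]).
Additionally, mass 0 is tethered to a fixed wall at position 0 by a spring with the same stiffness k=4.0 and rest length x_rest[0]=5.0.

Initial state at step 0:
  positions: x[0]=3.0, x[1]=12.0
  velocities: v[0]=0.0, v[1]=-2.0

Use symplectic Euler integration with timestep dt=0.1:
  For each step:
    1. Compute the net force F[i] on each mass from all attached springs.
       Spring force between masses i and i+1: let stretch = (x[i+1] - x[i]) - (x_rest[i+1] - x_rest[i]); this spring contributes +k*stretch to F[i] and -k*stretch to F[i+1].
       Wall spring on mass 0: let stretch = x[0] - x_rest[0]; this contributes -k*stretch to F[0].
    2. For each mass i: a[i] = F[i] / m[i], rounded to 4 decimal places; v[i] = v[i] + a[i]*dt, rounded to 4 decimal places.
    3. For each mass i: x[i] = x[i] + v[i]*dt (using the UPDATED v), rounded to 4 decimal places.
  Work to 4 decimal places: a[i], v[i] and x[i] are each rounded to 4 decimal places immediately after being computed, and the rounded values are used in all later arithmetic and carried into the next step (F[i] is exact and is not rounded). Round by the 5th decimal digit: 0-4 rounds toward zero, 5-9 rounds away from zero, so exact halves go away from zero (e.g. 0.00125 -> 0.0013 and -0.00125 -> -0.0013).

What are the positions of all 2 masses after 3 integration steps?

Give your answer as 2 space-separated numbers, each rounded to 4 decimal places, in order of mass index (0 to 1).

Step 0: x=[3.0000 12.0000] v=[0.0000 -2.0000]
Step 1: x=[3.2400 11.6400] v=[2.4000 -3.6000]
Step 2: x=[3.6864 11.1440] v=[4.4640 -4.9600]
Step 3: x=[4.2837 10.5497] v=[5.9725 -5.9430]

Answer: 4.2837 10.5497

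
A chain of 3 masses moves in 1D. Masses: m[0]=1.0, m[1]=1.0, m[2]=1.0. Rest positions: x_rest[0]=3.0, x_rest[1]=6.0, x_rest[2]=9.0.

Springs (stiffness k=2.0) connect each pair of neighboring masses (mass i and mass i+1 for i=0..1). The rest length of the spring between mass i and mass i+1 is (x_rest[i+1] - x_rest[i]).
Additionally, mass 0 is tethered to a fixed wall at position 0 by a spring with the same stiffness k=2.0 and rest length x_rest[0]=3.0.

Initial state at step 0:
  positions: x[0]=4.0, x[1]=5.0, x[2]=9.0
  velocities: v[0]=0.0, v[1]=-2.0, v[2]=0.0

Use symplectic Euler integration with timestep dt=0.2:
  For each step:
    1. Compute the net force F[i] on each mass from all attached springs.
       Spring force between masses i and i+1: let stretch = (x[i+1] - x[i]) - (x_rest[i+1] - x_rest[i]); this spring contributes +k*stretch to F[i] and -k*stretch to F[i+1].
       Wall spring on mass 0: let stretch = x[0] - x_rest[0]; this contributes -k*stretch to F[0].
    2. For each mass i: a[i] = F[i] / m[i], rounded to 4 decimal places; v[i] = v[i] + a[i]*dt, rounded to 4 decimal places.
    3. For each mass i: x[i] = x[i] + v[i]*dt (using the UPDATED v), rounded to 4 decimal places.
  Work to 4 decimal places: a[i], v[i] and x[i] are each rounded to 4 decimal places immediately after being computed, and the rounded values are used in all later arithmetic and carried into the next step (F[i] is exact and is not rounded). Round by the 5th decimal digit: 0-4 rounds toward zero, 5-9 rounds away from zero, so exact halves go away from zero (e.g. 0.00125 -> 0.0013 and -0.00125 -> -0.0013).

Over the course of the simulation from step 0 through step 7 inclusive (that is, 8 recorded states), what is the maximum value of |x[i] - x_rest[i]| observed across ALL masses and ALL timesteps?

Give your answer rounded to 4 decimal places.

Answer: 1.7361

Derivation:
Step 0: x=[4.0000 5.0000 9.0000] v=[0.0000 -2.0000 0.0000]
Step 1: x=[3.7600 4.8400 8.9200] v=[-1.2000 -0.8000 -0.4000]
Step 2: x=[3.3056 4.9200 8.7536] v=[-2.2720 0.4000 -0.8320]
Step 3: x=[2.7159 5.1775 8.5205] v=[-2.9485 1.2877 -1.1654]
Step 4: x=[2.1059 5.5056 8.2600] v=[-3.0502 1.6403 -1.3026]
Step 5: x=[1.5994 5.7820 8.0191] v=[-2.5327 1.3822 -1.2044]
Step 6: x=[1.2995 5.9028 7.8393] v=[-1.4994 0.6040 -0.8992]
Step 7: x=[1.2639 5.8103 7.7445] v=[-0.1779 -0.4627 -0.4738]
Max displacement = 1.7361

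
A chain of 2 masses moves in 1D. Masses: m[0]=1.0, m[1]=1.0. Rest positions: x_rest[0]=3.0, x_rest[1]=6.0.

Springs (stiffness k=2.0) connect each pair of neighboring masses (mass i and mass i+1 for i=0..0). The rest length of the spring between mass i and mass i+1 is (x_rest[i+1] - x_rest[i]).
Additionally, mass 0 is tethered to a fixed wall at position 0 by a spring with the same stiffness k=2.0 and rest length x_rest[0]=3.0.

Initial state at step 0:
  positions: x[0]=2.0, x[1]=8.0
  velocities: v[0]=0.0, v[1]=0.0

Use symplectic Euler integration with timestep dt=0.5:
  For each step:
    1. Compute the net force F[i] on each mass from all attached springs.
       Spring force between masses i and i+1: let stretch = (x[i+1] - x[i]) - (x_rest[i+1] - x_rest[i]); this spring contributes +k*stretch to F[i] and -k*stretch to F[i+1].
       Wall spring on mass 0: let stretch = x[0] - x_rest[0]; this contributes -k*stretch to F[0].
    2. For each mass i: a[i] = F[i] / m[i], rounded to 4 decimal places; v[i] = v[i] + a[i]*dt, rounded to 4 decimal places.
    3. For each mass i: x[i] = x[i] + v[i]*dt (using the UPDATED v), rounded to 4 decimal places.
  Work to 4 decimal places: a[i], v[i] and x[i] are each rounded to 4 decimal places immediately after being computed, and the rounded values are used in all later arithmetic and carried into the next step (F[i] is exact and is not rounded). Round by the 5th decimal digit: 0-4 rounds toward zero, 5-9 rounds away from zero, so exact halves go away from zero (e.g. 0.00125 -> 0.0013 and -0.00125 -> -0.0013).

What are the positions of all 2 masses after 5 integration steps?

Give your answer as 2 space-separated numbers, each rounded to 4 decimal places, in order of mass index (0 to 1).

Answer: 0.7188 6.3438

Derivation:
Step 0: x=[2.0000 8.0000] v=[0.0000 0.0000]
Step 1: x=[4.0000 6.5000] v=[4.0000 -3.0000]
Step 2: x=[5.2500 5.2500] v=[2.5000 -2.5000]
Step 3: x=[3.8750 5.5000] v=[-2.7500 0.5000]
Step 4: x=[1.3750 6.4375] v=[-5.0000 1.8750]
Step 5: x=[0.7188 6.3438] v=[-1.3125 -0.1875]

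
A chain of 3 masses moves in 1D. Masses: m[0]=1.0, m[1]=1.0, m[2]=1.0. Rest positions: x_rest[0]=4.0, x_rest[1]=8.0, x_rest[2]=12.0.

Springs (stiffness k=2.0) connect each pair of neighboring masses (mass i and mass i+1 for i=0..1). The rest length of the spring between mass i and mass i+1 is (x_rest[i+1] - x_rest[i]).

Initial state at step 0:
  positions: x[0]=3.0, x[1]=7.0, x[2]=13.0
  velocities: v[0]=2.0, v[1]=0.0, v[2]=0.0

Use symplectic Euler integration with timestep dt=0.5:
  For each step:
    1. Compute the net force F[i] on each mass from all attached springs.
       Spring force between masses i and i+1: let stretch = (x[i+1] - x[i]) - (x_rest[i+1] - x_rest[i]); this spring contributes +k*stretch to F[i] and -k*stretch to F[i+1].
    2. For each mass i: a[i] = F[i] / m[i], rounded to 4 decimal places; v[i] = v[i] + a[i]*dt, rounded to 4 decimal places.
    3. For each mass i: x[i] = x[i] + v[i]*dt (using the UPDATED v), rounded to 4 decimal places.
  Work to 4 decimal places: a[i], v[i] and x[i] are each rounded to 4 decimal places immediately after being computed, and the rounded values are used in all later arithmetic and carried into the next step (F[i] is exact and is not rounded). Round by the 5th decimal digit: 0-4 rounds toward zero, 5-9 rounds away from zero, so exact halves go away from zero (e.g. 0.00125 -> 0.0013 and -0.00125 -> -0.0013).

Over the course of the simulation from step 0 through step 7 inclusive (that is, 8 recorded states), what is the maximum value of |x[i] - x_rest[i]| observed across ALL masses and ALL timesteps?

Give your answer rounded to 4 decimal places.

Step 0: x=[3.0000 7.0000 13.0000] v=[2.0000 0.0000 0.0000]
Step 1: x=[4.0000 8.0000 12.0000] v=[2.0000 2.0000 -2.0000]
Step 2: x=[5.0000 9.0000 11.0000] v=[2.0000 2.0000 -2.0000]
Step 3: x=[6.0000 9.0000 11.0000] v=[2.0000 0.0000 0.0000]
Step 4: x=[6.5000 8.5000 12.0000] v=[1.0000 -1.0000 2.0000]
Step 5: x=[6.0000 8.7500 13.2500] v=[-1.0000 0.5000 2.5000]
Step 6: x=[4.8750 9.8750 14.2500] v=[-2.2500 2.2500 2.0000]
Step 7: x=[4.2500 10.6875 15.0625] v=[-1.2500 1.6250 1.6250]
Max displacement = 3.0625

Answer: 3.0625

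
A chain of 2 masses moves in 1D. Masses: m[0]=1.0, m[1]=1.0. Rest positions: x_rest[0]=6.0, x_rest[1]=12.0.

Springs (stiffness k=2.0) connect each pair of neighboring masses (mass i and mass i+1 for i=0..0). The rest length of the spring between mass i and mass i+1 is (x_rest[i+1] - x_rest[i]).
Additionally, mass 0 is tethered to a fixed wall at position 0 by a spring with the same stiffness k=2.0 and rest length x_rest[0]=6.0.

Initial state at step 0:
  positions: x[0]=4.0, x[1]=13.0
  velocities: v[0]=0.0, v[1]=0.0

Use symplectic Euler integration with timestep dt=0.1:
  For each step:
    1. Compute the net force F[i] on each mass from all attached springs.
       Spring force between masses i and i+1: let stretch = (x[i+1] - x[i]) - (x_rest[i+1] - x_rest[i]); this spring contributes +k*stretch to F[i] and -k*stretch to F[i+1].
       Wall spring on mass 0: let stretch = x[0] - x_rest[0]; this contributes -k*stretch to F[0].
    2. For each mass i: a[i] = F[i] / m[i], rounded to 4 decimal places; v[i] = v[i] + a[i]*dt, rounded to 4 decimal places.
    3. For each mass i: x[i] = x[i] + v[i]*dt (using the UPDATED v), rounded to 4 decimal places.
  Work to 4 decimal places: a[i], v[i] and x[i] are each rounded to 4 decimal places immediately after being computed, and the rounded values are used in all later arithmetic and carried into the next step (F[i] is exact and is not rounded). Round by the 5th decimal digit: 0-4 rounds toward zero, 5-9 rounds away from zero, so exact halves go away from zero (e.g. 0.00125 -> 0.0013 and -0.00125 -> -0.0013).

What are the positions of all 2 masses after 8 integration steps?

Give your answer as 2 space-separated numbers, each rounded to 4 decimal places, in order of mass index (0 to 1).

Answer: 6.6268 11.4386

Derivation:
Step 0: x=[4.0000 13.0000] v=[0.0000 0.0000]
Step 1: x=[4.1000 12.9400] v=[1.0000 -0.6000]
Step 2: x=[4.2948 12.8232] v=[1.9480 -1.1680]
Step 3: x=[4.5743 12.6558] v=[2.7947 -1.6737]
Step 4: x=[4.9239 12.4468] v=[3.4961 -2.0900]
Step 5: x=[5.3255 12.2073] v=[4.0159 -2.3946]
Step 6: x=[5.7582 11.9502] v=[4.3272 -2.5710]
Step 7: x=[6.1996 11.6893] v=[4.4140 -2.6094]
Step 8: x=[6.6268 11.4386] v=[4.2720 -2.5073]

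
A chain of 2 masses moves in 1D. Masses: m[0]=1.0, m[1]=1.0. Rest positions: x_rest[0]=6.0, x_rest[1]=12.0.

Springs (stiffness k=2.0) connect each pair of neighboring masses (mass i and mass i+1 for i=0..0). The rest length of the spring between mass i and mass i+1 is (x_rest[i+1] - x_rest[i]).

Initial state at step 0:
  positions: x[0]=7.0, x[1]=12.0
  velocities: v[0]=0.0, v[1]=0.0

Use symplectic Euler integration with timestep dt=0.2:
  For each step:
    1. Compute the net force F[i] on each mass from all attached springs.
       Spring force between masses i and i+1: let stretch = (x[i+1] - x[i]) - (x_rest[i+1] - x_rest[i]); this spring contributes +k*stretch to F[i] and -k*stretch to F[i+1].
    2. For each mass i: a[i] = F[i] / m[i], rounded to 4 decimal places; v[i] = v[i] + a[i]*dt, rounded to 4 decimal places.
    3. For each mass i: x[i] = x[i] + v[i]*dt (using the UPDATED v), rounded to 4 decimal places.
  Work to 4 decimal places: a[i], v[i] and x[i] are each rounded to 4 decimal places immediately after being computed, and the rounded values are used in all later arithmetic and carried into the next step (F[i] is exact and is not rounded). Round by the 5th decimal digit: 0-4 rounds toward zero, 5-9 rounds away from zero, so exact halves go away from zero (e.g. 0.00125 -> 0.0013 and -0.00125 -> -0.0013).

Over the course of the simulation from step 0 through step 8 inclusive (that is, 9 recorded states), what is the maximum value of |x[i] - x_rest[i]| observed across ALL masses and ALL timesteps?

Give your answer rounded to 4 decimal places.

Step 0: x=[7.0000 12.0000] v=[0.0000 0.0000]
Step 1: x=[6.9200 12.0800] v=[-0.4000 0.4000]
Step 2: x=[6.7728 12.2272] v=[-0.7360 0.7360]
Step 3: x=[6.5820 12.4180] v=[-0.9542 0.9542]
Step 4: x=[6.3780 12.6220] v=[-1.0198 1.0198]
Step 5: x=[6.1936 12.8064] v=[-0.9222 0.9222]
Step 6: x=[6.0582 12.9418] v=[-0.6771 0.6771]
Step 7: x=[5.9935 13.0065] v=[-0.3237 0.3237]
Step 8: x=[6.0098 12.9902] v=[0.0815 -0.0815]
Max displacement = 1.0065

Answer: 1.0065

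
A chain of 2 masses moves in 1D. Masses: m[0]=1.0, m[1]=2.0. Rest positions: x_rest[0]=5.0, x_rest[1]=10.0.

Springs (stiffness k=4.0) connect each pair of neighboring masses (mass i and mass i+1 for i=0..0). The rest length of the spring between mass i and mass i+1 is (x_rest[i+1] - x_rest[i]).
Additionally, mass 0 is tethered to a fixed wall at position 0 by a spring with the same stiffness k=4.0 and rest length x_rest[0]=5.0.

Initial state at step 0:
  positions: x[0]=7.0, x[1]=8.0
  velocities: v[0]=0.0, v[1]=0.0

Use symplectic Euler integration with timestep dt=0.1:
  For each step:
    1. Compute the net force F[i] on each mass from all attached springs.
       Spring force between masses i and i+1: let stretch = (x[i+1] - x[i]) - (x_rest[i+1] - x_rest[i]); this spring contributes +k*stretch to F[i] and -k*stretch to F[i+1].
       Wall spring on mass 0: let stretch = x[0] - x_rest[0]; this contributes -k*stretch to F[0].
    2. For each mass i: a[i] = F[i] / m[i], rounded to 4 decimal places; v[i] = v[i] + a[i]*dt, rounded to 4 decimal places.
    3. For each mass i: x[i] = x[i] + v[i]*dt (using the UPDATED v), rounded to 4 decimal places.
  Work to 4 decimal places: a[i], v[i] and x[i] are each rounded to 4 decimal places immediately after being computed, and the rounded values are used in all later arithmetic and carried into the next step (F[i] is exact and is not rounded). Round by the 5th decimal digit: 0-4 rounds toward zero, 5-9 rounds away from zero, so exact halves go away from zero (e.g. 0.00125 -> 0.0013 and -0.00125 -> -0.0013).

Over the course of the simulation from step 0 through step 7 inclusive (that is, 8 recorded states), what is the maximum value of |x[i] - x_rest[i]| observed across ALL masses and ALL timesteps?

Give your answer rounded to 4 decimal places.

Answer: 2.2979

Derivation:
Step 0: x=[7.0000 8.0000] v=[0.0000 0.0000]
Step 1: x=[6.7600 8.0800] v=[-2.4000 0.8000]
Step 2: x=[6.3024 8.2336] v=[-4.5760 1.5360]
Step 3: x=[5.6700 8.4486] v=[-6.3245 2.1498]
Step 4: x=[4.9219 8.7080] v=[-7.4811 2.5941]
Step 5: x=[4.1284 8.9917] v=[-7.9354 2.8369]
Step 6: x=[3.3643 9.2781] v=[-7.6414 2.8642]
Step 7: x=[2.7021 9.5462] v=[-6.6216 2.6814]
Max displacement = 2.2979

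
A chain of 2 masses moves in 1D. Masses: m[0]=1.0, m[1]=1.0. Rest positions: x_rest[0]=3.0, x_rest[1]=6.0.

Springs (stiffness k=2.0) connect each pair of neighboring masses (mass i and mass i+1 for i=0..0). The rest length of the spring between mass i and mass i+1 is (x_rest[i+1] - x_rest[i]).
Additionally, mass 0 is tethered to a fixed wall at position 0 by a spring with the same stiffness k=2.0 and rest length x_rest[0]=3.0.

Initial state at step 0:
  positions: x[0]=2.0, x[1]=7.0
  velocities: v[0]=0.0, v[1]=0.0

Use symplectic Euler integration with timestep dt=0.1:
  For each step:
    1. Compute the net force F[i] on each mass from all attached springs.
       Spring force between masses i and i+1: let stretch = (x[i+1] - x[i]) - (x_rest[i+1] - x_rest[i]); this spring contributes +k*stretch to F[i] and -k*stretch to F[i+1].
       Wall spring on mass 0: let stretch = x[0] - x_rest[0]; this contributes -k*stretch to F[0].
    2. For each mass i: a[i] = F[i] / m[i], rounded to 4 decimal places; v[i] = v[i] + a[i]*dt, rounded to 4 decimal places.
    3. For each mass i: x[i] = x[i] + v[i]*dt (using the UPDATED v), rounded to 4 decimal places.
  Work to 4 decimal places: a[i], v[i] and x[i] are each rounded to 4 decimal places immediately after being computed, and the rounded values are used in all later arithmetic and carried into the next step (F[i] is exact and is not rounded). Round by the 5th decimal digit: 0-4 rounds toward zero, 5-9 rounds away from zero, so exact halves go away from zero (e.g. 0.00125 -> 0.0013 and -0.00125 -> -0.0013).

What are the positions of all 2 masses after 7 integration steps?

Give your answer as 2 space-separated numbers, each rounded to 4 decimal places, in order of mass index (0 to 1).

Answer: 3.3107 6.1111

Derivation:
Step 0: x=[2.0000 7.0000] v=[0.0000 0.0000]
Step 1: x=[2.0600 6.9600] v=[0.6000 -0.4000]
Step 2: x=[2.1768 6.8820] v=[1.1680 -0.7800]
Step 3: x=[2.3442 6.7699] v=[1.6737 -1.1210]
Step 4: x=[2.5532 6.6293] v=[2.0900 -1.4061]
Step 5: x=[2.7927 6.4672] v=[2.3946 -1.6213]
Step 6: x=[3.0498 6.2916] v=[2.5710 -1.7562]
Step 7: x=[3.3107 6.1111] v=[2.6094 -1.8046]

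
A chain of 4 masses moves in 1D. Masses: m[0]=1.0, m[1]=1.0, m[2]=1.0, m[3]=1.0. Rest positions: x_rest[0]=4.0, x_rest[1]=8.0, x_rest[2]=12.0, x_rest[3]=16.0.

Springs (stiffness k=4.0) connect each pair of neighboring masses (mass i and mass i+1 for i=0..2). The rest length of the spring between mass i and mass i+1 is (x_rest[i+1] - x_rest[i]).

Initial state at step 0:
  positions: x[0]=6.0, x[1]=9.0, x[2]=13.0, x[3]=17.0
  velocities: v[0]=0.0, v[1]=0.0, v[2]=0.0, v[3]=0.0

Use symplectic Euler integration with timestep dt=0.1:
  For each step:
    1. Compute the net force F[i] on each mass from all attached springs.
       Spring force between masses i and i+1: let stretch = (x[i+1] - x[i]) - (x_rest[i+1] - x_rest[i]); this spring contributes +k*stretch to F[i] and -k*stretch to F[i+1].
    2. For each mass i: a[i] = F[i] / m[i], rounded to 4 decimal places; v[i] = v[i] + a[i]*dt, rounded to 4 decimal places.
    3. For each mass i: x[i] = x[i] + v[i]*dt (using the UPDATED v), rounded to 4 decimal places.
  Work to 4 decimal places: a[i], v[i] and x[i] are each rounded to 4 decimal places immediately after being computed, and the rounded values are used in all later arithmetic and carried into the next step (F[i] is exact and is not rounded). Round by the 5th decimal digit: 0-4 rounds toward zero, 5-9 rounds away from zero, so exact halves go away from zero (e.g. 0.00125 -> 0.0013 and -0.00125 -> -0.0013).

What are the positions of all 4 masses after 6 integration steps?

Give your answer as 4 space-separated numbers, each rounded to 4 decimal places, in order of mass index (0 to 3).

Step 0: x=[6.0000 9.0000 13.0000 17.0000] v=[0.0000 0.0000 0.0000 0.0000]
Step 1: x=[5.9600 9.0400 13.0000 17.0000] v=[-0.4000 0.4000 0.0000 0.0000]
Step 2: x=[5.8832 9.1152 13.0016 17.0000] v=[-0.7680 0.7520 0.0160 0.0000]
Step 3: x=[5.7757 9.2166 13.0077 17.0001] v=[-1.0752 1.0138 0.0608 0.0006]
Step 4: x=[5.6458 9.3320 13.0218 17.0005] v=[-1.2988 1.1539 0.1413 0.0036]
Step 5: x=[5.5034 9.4475 13.0475 17.0017] v=[-1.4243 1.1553 0.2569 0.0121]
Step 6: x=[5.3587 9.5493 13.0874 17.0047] v=[-1.4467 1.0177 0.3986 0.0304]

Answer: 5.3587 9.5493 13.0874 17.0047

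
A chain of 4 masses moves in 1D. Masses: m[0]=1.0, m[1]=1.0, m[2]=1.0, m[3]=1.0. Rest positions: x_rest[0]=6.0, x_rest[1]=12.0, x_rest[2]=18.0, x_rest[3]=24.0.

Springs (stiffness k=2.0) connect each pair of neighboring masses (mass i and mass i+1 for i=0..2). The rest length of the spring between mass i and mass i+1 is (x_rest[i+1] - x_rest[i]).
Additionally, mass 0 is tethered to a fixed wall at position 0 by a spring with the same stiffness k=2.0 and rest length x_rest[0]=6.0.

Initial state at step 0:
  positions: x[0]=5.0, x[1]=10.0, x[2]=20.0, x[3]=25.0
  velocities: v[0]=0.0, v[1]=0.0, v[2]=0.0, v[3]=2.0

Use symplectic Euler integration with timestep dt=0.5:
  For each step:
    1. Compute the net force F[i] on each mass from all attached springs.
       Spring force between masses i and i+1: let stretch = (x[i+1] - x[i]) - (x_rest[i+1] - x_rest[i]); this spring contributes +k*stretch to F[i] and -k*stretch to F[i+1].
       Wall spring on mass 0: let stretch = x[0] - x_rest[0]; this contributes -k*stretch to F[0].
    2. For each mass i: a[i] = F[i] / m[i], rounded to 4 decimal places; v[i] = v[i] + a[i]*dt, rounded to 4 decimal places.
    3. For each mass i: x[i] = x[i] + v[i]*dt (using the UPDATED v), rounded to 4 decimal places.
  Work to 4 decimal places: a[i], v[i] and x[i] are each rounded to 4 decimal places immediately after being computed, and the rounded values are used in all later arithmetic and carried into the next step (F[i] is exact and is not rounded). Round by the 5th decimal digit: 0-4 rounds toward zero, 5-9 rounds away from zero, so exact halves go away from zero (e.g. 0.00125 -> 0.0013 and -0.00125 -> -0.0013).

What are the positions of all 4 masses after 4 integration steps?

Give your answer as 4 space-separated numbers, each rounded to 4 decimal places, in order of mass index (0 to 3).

Step 0: x=[5.0000 10.0000 20.0000 25.0000] v=[0.0000 0.0000 0.0000 2.0000]
Step 1: x=[5.0000 12.5000 17.5000 26.5000] v=[0.0000 5.0000 -5.0000 3.0000]
Step 2: x=[6.2500 13.7500 17.0000 26.5000] v=[2.5000 2.5000 -1.0000 0.0000]
Step 3: x=[8.1250 12.8750 19.6250 24.7500] v=[3.7500 -1.7500 5.2500 -3.5000]
Step 4: x=[8.3125 13.0000 21.4375 23.4375] v=[0.3750 0.2500 3.6250 -2.6250]

Answer: 8.3125 13.0000 21.4375 23.4375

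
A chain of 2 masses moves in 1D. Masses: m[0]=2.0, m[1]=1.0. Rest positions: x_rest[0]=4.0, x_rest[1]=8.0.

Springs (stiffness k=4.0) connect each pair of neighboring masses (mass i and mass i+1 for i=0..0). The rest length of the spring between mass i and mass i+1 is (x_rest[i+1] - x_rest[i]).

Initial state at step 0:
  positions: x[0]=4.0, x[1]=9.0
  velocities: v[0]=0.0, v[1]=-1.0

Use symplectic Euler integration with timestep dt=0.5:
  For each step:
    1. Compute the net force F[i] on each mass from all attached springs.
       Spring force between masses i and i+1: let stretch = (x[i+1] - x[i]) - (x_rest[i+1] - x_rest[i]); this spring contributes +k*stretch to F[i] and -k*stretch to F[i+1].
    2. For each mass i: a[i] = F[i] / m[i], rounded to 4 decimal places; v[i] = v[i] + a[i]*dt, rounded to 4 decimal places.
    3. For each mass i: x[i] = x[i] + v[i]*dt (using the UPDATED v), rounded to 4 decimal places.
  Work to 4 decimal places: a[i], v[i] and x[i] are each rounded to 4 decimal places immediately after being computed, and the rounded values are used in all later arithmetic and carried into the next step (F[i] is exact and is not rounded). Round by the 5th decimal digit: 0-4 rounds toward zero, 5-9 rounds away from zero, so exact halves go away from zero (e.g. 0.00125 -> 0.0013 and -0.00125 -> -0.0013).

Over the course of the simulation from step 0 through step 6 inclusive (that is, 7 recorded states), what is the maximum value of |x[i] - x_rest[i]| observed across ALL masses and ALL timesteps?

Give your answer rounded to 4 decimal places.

Answer: 1.5625

Derivation:
Step 0: x=[4.0000 9.0000] v=[0.0000 -1.0000]
Step 1: x=[4.5000 7.5000] v=[1.0000 -3.0000]
Step 2: x=[4.5000 7.0000] v=[0.0000 -1.0000]
Step 3: x=[3.7500 8.0000] v=[-1.5000 2.0000]
Step 4: x=[3.1250 8.7500] v=[-1.2500 1.5000]
Step 5: x=[3.3125 7.8750] v=[0.3750 -1.7500]
Step 6: x=[3.7813 6.4375] v=[0.9375 -2.8750]
Max displacement = 1.5625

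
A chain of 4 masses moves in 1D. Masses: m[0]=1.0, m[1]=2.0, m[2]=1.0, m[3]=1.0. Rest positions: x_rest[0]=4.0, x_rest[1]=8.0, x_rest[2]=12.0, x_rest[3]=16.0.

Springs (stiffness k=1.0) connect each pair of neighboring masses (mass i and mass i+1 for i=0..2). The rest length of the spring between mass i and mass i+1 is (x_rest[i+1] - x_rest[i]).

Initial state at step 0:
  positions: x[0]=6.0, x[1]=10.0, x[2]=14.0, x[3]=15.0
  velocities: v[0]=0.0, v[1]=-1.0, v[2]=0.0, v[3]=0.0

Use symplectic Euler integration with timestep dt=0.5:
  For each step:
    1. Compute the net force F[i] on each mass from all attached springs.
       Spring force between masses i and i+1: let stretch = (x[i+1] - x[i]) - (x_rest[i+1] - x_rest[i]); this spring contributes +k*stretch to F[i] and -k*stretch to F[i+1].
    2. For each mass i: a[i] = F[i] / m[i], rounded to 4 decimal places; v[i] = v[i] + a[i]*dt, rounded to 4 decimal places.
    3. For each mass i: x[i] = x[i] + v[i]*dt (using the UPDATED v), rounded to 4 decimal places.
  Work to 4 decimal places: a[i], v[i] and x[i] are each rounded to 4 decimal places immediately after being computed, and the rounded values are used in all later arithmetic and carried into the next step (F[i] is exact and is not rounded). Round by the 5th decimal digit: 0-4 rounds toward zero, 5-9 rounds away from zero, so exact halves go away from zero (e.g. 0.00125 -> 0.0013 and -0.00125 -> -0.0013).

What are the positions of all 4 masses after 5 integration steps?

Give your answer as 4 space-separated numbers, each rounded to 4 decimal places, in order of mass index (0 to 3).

Step 0: x=[6.0000 10.0000 14.0000 15.0000] v=[0.0000 -1.0000 0.0000 0.0000]
Step 1: x=[6.0000 9.5000 13.2500 15.7500] v=[0.0000 -1.0000 -1.5000 1.5000]
Step 2: x=[5.8750 9.0313 12.1875 16.8750] v=[-0.2500 -0.9375 -2.1250 2.2500]
Step 3: x=[5.5391 8.5625 11.5078 17.8282] v=[-0.6719 -0.9376 -1.3594 1.9063]
Step 4: x=[4.9590 8.0839 11.6719 18.2013] v=[-1.1602 -0.9572 0.3282 0.7461]
Step 5: x=[4.1601 7.6632 12.5714 17.9420] v=[-1.5978 -0.8414 1.7989 -0.5186]

Answer: 4.1601 7.6632 12.5714 17.9420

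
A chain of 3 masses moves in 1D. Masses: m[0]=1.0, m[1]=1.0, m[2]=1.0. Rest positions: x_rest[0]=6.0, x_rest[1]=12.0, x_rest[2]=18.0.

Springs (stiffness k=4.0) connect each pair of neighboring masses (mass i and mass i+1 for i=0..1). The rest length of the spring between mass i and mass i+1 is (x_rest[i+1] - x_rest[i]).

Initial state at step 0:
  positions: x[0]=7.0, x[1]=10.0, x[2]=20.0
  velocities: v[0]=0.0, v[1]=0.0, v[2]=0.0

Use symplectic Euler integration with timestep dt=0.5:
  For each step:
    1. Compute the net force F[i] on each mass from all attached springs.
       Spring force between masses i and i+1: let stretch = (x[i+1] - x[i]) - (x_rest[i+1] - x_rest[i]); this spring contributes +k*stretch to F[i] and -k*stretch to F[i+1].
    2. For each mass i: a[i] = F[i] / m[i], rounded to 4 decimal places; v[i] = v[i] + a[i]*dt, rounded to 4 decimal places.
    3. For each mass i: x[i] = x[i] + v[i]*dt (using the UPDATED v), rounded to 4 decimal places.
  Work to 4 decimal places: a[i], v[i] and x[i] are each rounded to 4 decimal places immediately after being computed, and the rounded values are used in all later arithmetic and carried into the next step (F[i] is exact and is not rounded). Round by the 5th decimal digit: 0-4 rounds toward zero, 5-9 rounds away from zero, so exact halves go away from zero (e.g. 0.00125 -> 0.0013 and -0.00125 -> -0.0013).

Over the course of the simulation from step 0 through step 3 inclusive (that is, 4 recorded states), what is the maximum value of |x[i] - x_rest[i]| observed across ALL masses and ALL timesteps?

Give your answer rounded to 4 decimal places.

Answer: 5.0000

Derivation:
Step 0: x=[7.0000 10.0000 20.0000] v=[0.0000 0.0000 0.0000]
Step 1: x=[4.0000 17.0000 16.0000] v=[-6.0000 14.0000 -8.0000]
Step 2: x=[8.0000 10.0000 19.0000] v=[8.0000 -14.0000 6.0000]
Step 3: x=[8.0000 10.0000 19.0000] v=[0.0000 0.0000 0.0000]
Max displacement = 5.0000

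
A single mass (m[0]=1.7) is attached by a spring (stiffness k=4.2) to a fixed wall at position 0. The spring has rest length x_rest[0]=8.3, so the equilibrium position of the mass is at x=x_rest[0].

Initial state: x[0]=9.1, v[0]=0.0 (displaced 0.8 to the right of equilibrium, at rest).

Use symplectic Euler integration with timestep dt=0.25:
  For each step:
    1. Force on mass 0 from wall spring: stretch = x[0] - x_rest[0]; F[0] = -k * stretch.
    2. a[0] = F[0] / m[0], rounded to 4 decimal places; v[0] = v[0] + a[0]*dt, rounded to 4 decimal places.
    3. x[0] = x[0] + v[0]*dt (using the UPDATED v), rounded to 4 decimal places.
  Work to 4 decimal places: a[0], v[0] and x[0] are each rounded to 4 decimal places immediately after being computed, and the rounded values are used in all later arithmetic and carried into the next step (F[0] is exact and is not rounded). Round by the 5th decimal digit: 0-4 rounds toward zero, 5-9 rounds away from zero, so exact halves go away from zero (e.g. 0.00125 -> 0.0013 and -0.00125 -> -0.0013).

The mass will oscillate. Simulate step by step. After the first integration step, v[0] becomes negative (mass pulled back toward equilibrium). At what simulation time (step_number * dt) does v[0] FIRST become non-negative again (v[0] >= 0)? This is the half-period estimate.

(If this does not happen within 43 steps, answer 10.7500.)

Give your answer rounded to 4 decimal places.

Step 0: x=[9.1000] v=[0.0000]
Step 1: x=[8.9765] v=[-0.4941]
Step 2: x=[8.7485] v=[-0.9120]
Step 3: x=[8.4513] v=[-1.1890]
Step 4: x=[8.1307] v=[-1.2825]
Step 5: x=[7.8362] v=[-1.1779]
Step 6: x=[7.6134] v=[-0.8914]
Step 7: x=[7.4966] v=[-0.4673]
Step 8: x=[7.5038] v=[0.0289]
First v>=0 after going negative at step 8, time=2.0000

Answer: 2.0000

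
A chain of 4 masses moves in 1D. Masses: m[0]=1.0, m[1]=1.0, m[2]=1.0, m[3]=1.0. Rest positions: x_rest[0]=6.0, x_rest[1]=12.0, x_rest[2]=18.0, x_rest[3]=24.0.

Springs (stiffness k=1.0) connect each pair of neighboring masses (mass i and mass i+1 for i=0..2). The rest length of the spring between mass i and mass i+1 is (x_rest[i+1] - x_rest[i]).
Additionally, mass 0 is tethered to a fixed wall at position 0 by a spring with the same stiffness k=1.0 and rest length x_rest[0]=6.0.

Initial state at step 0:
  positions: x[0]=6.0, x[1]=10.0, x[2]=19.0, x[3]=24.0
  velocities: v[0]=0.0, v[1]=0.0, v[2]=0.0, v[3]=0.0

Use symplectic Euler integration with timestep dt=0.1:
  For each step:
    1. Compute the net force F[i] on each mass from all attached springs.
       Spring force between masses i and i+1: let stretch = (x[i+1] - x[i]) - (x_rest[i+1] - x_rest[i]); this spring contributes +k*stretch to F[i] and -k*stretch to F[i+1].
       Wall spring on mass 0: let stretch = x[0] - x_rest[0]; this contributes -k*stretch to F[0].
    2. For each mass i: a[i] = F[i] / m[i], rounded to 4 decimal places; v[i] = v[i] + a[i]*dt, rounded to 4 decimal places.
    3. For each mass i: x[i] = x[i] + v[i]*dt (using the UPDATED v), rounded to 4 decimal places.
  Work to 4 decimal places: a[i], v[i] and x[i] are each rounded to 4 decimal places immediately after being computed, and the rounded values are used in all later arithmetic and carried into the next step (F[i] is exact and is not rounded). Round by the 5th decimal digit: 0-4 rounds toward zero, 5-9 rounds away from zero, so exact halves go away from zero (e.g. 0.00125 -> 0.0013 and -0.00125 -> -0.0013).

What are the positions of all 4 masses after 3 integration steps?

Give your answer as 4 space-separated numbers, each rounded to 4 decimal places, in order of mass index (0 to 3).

Step 0: x=[6.0000 10.0000 19.0000 24.0000] v=[0.0000 0.0000 0.0000 0.0000]
Step 1: x=[5.9800 10.0500 18.9600 24.0100] v=[-0.2000 0.5000 -0.4000 0.1000]
Step 2: x=[5.9409 10.1484 18.8814 24.0295] v=[-0.3910 0.9840 -0.7860 0.1950]
Step 3: x=[5.8845 10.2921 18.7670 24.0575] v=[-0.5643 1.4366 -1.1445 0.2802]

Answer: 5.8845 10.2921 18.7670 24.0575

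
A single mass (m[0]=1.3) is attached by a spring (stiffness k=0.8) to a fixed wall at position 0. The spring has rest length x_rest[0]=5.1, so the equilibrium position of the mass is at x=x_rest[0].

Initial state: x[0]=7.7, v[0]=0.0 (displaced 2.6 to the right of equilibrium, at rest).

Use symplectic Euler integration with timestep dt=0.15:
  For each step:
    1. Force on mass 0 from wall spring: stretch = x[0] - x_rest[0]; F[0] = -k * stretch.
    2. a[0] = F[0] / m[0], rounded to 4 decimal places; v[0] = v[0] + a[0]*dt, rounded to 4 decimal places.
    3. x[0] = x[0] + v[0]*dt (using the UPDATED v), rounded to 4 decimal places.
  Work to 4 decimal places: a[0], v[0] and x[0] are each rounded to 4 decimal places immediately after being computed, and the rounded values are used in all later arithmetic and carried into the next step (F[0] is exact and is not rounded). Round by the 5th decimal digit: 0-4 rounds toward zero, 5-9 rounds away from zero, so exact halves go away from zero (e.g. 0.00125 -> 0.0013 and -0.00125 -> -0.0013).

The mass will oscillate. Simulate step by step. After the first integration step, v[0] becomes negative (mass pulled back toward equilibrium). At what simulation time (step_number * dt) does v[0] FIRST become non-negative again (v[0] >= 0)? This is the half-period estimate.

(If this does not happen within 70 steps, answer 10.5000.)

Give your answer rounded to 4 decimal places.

Answer: 4.0500

Derivation:
Step 0: x=[7.7000] v=[0.0000]
Step 1: x=[7.6640] v=[-0.2400]
Step 2: x=[7.5925] v=[-0.4767]
Step 3: x=[7.4865] v=[-0.7068]
Step 4: x=[7.3474] v=[-0.9271]
Step 5: x=[7.1772] v=[-1.1346]
Step 6: x=[6.9783] v=[-1.3263]
Step 7: x=[6.7533] v=[-1.4997]
Step 8: x=[6.5055] v=[-1.6523]
Step 9: x=[6.2382] v=[-1.7820]
Step 10: x=[5.9551] v=[-1.8871]
Step 11: x=[5.6602] v=[-1.9660]
Step 12: x=[5.3575] v=[-2.0177]
Step 13: x=[5.0513] v=[-2.0415]
Step 14: x=[4.7458] v=[-2.0370]
Step 15: x=[4.4452] v=[-2.0043]
Step 16: x=[4.1536] v=[-1.9439]
Step 17: x=[3.8751] v=[-1.8565]
Step 18: x=[3.6136] v=[-1.7434]
Step 19: x=[3.3727] v=[-1.6062]
Step 20: x=[3.1557] v=[-1.4468]
Step 21: x=[2.9656] v=[-1.2673]
Step 22: x=[2.8051] v=[-1.0703]
Step 23: x=[2.6763] v=[-0.8585]
Step 24: x=[2.5811] v=[-0.6348]
Step 25: x=[2.5208] v=[-0.4023]
Step 26: x=[2.4962] v=[-0.1642]
Step 27: x=[2.5076] v=[0.0761]
First v>=0 after going negative at step 27, time=4.0500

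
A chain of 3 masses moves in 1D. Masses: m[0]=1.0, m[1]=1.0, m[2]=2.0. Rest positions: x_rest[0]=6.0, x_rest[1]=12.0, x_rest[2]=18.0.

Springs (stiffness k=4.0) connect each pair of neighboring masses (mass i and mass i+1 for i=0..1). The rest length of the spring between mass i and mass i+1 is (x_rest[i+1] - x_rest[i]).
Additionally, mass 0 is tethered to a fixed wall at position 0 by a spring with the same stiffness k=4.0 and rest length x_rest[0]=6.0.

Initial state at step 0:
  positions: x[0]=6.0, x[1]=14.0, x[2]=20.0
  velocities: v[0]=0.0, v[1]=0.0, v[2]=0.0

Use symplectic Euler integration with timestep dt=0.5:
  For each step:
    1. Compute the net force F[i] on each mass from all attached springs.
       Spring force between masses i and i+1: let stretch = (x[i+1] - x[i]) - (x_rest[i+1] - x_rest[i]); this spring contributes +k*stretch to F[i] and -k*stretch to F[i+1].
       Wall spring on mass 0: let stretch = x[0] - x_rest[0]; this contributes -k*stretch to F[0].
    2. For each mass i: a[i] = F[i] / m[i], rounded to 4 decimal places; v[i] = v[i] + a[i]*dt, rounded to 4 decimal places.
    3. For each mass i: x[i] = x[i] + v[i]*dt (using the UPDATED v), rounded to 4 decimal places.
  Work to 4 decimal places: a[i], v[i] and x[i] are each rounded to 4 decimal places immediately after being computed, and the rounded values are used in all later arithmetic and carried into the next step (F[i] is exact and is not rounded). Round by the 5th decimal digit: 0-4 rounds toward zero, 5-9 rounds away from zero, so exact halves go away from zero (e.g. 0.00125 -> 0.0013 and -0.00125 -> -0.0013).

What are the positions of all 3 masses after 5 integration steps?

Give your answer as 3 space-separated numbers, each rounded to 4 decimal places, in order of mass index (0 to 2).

Step 0: x=[6.0000 14.0000 20.0000] v=[0.0000 0.0000 0.0000]
Step 1: x=[8.0000 12.0000 20.0000] v=[4.0000 -4.0000 0.0000]
Step 2: x=[6.0000 14.0000 19.0000] v=[-4.0000 4.0000 -2.0000]
Step 3: x=[6.0000 13.0000 18.5000] v=[0.0000 -2.0000 -1.0000]
Step 4: x=[7.0000 10.5000 18.2500] v=[2.0000 -5.0000 -0.5000]
Step 5: x=[4.5000 12.2500 17.1250] v=[-5.0000 3.5000 -2.2500]

Answer: 4.5000 12.2500 17.1250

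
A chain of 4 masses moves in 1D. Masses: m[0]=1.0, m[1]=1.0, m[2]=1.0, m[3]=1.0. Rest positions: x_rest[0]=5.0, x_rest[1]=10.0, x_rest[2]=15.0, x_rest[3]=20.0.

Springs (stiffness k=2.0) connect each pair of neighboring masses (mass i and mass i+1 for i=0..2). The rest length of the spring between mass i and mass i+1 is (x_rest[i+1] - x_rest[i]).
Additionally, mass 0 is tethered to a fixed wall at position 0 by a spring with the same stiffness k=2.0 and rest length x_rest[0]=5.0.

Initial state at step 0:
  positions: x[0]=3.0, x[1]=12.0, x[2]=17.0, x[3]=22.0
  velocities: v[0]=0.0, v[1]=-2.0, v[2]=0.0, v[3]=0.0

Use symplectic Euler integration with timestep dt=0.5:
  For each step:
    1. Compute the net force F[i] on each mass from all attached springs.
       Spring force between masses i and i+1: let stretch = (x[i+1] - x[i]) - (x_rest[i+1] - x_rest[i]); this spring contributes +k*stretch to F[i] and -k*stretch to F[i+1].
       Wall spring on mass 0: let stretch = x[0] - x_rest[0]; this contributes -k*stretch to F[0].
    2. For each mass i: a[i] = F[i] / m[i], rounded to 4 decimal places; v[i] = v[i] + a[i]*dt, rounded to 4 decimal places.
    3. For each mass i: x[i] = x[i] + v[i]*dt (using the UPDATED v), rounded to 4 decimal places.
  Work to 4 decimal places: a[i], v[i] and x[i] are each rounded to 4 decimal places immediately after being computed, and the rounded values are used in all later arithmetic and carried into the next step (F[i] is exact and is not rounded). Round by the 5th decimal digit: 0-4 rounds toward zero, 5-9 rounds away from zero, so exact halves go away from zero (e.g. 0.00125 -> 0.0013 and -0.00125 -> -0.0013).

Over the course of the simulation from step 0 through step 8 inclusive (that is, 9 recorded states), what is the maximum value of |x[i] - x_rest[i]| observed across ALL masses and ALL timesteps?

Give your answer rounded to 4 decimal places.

Answer: 4.5780

Derivation:
Step 0: x=[3.0000 12.0000 17.0000 22.0000] v=[0.0000 -2.0000 0.0000 0.0000]
Step 1: x=[6.0000 9.0000 17.0000 22.0000] v=[6.0000 -6.0000 0.0000 0.0000]
Step 2: x=[7.5000 8.5000 15.5000 22.0000] v=[3.0000 -1.0000 -3.0000 0.0000]
Step 3: x=[5.7500 11.0000 13.7500 21.2500] v=[-3.5000 5.0000 -3.5000 -1.5000]
Step 4: x=[3.7500 12.2500 14.3750 19.2500] v=[-4.0000 2.5000 1.2500 -4.0000]
Step 5: x=[4.1250 10.3125 16.3750 17.3125] v=[0.7500 -3.8750 4.0000 -3.8750]
Step 6: x=[5.5313 8.3125 15.8125 17.4063] v=[2.8125 -4.0000 -1.1250 0.1875]
Step 7: x=[5.5625 8.6719 12.2969 19.2032] v=[0.0624 0.7188 -7.0312 3.5937]
Step 8: x=[4.3672 9.2891 10.4220 20.0469] v=[-2.3907 1.2344 -3.7499 1.6874]
Max displacement = 4.5780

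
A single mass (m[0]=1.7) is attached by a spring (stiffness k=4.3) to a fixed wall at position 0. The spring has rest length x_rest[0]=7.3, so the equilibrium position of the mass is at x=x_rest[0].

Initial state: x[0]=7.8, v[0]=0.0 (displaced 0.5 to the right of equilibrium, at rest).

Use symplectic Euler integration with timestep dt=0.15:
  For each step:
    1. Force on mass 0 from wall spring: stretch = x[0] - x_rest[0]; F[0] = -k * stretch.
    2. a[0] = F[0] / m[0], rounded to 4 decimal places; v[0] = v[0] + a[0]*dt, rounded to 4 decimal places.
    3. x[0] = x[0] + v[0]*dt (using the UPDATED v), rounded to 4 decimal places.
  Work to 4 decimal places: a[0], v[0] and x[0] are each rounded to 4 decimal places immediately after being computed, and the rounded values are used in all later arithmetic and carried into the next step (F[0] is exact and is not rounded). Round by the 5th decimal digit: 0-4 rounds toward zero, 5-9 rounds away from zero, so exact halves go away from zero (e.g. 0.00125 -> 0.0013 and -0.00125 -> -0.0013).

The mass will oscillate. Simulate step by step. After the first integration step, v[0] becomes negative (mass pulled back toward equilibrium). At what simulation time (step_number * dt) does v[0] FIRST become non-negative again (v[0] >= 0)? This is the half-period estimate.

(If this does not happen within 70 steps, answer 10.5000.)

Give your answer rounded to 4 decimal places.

Answer: 2.1000

Derivation:
Step 0: x=[7.8000] v=[0.0000]
Step 1: x=[7.7715] v=[-0.1897]
Step 2: x=[7.7162] v=[-0.3686]
Step 3: x=[7.6372] v=[-0.5265]
Step 4: x=[7.5390] v=[-0.6544]
Step 5: x=[7.4272] v=[-0.7451]
Step 6: x=[7.3082] v=[-0.7934]
Step 7: x=[7.1887] v=[-0.7965]
Step 8: x=[7.0756] v=[-0.7543]
Step 9: x=[6.9752] v=[-0.6692]
Step 10: x=[6.8933] v=[-0.5460]
Step 11: x=[6.8345] v=[-0.3917]
Step 12: x=[6.8022] v=[-0.2151]
Step 13: x=[6.7983] v=[-0.0262]
Step 14: x=[6.8229] v=[0.1642]
First v>=0 after going negative at step 14, time=2.1000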